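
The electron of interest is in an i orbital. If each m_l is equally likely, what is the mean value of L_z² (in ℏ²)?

⟨L_z²⟩ = 14 ℏ²

For an i orbital, l = 6.
m_l runs from −6 to 6, i.e. {-6, -5, -4, -3, -2, -1, 0, 1, 2, 3, 4, 5, 6}.
⟨L_z²⟩ = ℏ²·l(l+1)/3 = 14ℏ².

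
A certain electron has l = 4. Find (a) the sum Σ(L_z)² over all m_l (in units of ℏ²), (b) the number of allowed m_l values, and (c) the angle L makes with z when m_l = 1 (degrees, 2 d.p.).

Σ(L_z)² = 60 ℏ²; 9 values; θ(m_l=1) ≈ 77.08°

Σ m_l² = 60, so Σ(L_z)² = 60 ℏ².
There are 2l+1 = 9 values of m_l.
For m_l = 1: cos θ = 1/√20, θ ≈ 77.08°.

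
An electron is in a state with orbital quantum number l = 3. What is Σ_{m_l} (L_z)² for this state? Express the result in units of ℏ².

Σ(L_z)² = 28 ℏ²

m_l runs from −3 to 3, i.e. {-3, -2, -1, 0, 1, 2, 3}.
Σ m_l² = l(l+1)(2l+1)/3 = 3·4·7/3 = 28.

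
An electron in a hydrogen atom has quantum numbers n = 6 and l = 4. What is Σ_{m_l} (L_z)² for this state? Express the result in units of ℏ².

m_l ∈ {-4, -3, -2, -1, 0, 1, 2, 3, 4}.
Summing m² from −4 to 4: Σ m_l² = 60.

Σ(L_z)² = 60 ℏ²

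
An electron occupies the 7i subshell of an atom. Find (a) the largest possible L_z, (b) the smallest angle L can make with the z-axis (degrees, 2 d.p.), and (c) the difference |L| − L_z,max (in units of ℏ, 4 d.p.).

7i means n = 7, l = 6.
L_z,max = lℏ = 6ℏ.
cos θ_min = 6/√42, so θ_min ≈ 22.21°.
|L| − L_z,max = (√42 − 6)ℏ ≈ 0.4807ℏ.

L_z,max = 6ℏ; θ_min ≈ 22.21°; |L|−L_z,max ≈ 0.4807ℏ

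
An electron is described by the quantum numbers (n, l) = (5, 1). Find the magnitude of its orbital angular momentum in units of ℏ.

|L| = √2 ℏ ≈ 1.414ℏ

|L| = ℏ√(l(l+1)) = ℏ√(1·2) = √2 ℏ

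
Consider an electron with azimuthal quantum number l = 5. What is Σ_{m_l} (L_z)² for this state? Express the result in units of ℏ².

Σ(L_z)² = 110 ℏ²

m_l ∈ {-5, -4, -3, -2, -1, 0, 1, 2, 3, 4, 5}.
Summing m² from −5 to 5: Σ m_l² = 110.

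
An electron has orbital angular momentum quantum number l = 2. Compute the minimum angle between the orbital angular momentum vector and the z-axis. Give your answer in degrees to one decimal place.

|L|² = l(l+1)ℏ² = 6ℏ², so |L| = √6 ℏ.
The smallest angle corresponds to the largest L_z, i.e. m_l = l = 2, giving L_z = 2ℏ.
cos θ_min = 2/√6, so θ_min ≈ 35.3°.

θ_min ≈ 35.3°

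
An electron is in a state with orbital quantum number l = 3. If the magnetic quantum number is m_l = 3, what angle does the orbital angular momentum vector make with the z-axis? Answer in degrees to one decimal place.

|L|² = l(l+1)ℏ² = 12ℏ², so |L| = 2√3 ℏ.
L_z = m_l ℏ = 3ℏ.
cos θ = L_z/|L| = 3/√12, so θ ≈ 30.0°.

θ ≈ 30.0°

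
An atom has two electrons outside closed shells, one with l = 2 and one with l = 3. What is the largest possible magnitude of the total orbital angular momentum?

The total orbital quantum number L ranges from |l₁ − l₂| to l₁ + l₂ in integer steps.
So L can be 1, 2, 3, 4, 5.
The largest magnitude corresponds to L = 5: |L_tot| = ℏ√(5·6) = √30 ℏ.

|L_tot|_max = √30 ℏ ≈ 5.477ℏ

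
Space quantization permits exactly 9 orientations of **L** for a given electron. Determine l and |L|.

l = 4, |L| = 2√5 ℏ ≈ 4.472ℏ

2l + 1 = 9 ⇒ l = 4.
Then |L| = √(l(l+1)) ℏ = 2√5 ℏ.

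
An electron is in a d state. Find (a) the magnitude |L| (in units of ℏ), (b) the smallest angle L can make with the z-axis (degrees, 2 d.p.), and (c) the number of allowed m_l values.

For a d orbital, l = 2.
|L| = ℏ√(2·3) = √6 ℏ ≈ 2.449ℏ.
cos θ_min = 2/√6, so θ_min ≈ 35.26°.
There are 2l+1 = 5 values of m_l.

|L| = √6 ℏ ≈ 2.449ℏ; θ_min ≈ 35.26°; 5 values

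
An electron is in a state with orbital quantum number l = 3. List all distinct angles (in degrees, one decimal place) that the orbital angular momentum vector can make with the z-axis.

θ ∈ {30.0°, 54.7°, 73.2°, 90.0°, 106.8°, 125.3°, 150.0°}

|L| = ℏ√(l(l+1)) = 2√3 ℏ.
cos θ = m_l/√12 for each m_l ∈ {-3, -2, -1, 0, 1, 2, 3}.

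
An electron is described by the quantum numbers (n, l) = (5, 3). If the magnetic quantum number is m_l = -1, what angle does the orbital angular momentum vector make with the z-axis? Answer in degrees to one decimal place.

|L| = √(l(l+1)) ℏ = 2√3 ℏ.
L_z = m_l ℏ = −1ℏ.
cos θ = L_z/|L| = -1/√12, so θ ≈ 106.8°.

θ ≈ 106.8°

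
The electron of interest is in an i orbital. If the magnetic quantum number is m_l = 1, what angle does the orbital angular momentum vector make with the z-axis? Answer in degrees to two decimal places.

θ ≈ 81.12°

The letter i corresponds to l = 6.
|L|² = l(l+1)ℏ² = 42ℏ², so |L| = √42 ℏ.
L_z = m_l ℏ = 1ℏ.
cos θ = L_z/|L| = 1/√42, so θ ≈ 81.12°.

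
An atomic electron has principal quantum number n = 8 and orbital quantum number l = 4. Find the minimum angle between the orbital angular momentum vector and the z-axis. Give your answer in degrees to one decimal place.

|L| = √(l(l+1)) ℏ = 2√5 ℏ.
The smallest angle corresponds to the largest L_z, i.e. m_l = l = 4, giving L_z = 4ℏ.
cos θ_min = 4/√20, so θ_min ≈ 26.6°.

θ_min ≈ 26.6°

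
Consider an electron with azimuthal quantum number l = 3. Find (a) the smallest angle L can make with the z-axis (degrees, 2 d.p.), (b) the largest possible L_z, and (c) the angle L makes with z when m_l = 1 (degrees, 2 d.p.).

cos θ_min = 3/√12, so θ_min ≈ 30.00°.
L_z,max = lℏ = 3ℏ.
For m_l = 1: cos θ = 1/√12, θ ≈ 73.22°.

θ_min ≈ 30.00°; L_z,max = 3ℏ; θ(m_l=1) ≈ 73.22°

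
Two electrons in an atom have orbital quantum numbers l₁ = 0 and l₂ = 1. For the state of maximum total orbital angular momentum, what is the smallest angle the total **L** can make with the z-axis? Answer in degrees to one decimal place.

θ_min ≈ 45.0°

The total orbital quantum number L ranges from |l₁ − l₂| to l₁ + l₂ in integer steps.
L ∈ {1}.
The maximum is L = 1, with |L_tot| = ℏ√(1·2) = √2 ℏ.
The minimum angle with z is arccos(1/√2) ≈ 45.0°.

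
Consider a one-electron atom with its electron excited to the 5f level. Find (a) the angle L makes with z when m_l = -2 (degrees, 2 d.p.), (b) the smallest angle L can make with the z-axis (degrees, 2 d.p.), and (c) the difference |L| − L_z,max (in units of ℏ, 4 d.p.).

θ(m_l=-2) ≈ 125.26°; θ_min ≈ 30.00°; |L|−L_z,max ≈ 0.4641ℏ

The 5f level has l = 3.
For m_l = -2: cos θ = -2/√12, θ ≈ 125.26°.
cos θ_min = 3/√12, so θ_min ≈ 30.00°.
|L| − L_z,max = (2√3 − 3)ℏ ≈ 0.4641ℏ.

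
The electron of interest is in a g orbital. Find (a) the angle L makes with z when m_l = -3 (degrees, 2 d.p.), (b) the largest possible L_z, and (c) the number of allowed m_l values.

A g state has l = 4.
For m_l = -3: cos θ = -3/√20, θ ≈ 132.13°.
L_z,max = lℏ = 4ℏ.
There are 2l+1 = 9 values of m_l.

θ(m_l=-3) ≈ 132.13°; L_z,max = 4ℏ; 9 values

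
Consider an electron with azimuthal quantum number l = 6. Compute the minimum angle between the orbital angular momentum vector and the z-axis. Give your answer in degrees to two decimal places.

θ_min ≈ 22.21°

|L| = √(l(l+1)) ℏ = √42 ℏ.
The smallest angle corresponds to the largest L_z, i.e. m_l = l = 6, giving L_z = 6ℏ.
cos θ_min = 6/√42, so θ_min ≈ 22.21°.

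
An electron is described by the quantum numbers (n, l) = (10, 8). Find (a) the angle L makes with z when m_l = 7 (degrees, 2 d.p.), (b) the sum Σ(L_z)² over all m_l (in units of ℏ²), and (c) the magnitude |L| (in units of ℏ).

θ(m_l=7) ≈ 34.42°; Σ(L_z)² = 408 ℏ²; |L| = 6√2 ℏ ≈ 8.485ℏ

For m_l = 7: cos θ = 7/√72, θ ≈ 34.42°.
Σ m_l² = 408, so Σ(L_z)² = 408 ℏ².
|L| = ℏ√(8·9) = 6√2 ℏ ≈ 8.485ℏ.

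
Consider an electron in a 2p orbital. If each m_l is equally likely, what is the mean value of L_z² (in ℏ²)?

For 2p, l = 1.
m_l runs from −1 to 1, i.e. {-1, 0, 1}.
Average of L_z² over 3 states: 2/3 ℏ² = 0.6667 ℏ².

⟨L_z²⟩ = 0.6667 ℏ²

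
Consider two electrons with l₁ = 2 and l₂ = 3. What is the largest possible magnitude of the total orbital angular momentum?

Angular momentum addition gives L = |l₁ − l₂|, …, l₁ + l₂.
Allowed values: L = 1, 2, 3, 4, 5.
The largest magnitude corresponds to L = 5: |L_tot| = ℏ√(5·6) = √30 ℏ.

|L_tot|_max = √30 ℏ ≈ 5.477ℏ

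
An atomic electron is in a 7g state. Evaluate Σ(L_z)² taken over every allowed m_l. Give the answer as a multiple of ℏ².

Σ(L_z)² = 60 ℏ²

For 7g, l = 4.
m_l runs from −4 to 4, i.e. {-4, -3, -2, -1, 0, 1, 2, 3, 4}.
Σ m_l² = 2·(1 + 4 + 9 + 16) = 60.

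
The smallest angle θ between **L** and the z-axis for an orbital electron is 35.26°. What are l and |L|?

l = 2, |L| = √6 ℏ ≈ 2.449ℏ

At minimum angle, m_l = l, so cos θ = l/√(l(l+1)); cos²θ = l/(l+1) = 0.6667.
l = cos²θ/sin²θ ≈ 2.
Then |L| = ℏ√(2·3) = √6 ℏ.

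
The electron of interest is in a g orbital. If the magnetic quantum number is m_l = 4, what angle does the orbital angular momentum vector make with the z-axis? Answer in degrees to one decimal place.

θ ≈ 26.6°

A g state has l = 4.
|L| = √(l(l+1)) ℏ = 2√5 ℏ.
L_z = m_l ℏ = 4ℏ.
cos θ = L_z/|L| = 4/√20, so θ ≈ 26.6°.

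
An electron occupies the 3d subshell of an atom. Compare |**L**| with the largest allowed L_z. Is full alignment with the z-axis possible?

No: L_z,max = 2ℏ < |L| = √6 ℏ ≈ 2.449ℏ

For 3d, l = 2.
|L| = √6 ℏ ≈ 2.4495ℏ, while L_z,max = lℏ = 2ℏ.
Since |L| > L_z,max, the vector can never point exactly along z; the closest it comes is θ_min = arccos(2/√6) ≈ 35.3°.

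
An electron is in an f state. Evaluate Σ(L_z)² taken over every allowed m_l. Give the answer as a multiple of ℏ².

Σ(L_z)² = 28 ℏ²

An f state has l = 3.
m_l ∈ {-3, -2, -1, 0, 1, 2, 3}.
Summing m² from −3 to 3: Σ m_l² = 28.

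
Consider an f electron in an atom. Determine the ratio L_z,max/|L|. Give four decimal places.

For an f orbital, l = 3.
|L| = 2√3 ℏ ≈ 3.4641ℏ, while L_z,max = lℏ = 3ℏ.
L_z,max/|L| = 3/√12 = 0.8660.

L_z,max/|L| = 0.8660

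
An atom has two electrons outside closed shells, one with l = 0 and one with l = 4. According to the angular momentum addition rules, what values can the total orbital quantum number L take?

L = 4

Angular momentum addition gives L = |l₁ − l₂|, …, l₁ + l₂.
Allowed values: L = 4.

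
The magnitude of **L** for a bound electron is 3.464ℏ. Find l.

l = 3

|L| = ℏ√(l(l+1)), so l(l+1) = 12.
l² + l − 12 = 0 ⇒ l = 3.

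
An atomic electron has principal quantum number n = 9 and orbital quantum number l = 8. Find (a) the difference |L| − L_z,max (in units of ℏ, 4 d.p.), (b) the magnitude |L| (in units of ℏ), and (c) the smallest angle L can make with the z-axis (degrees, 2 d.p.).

|L| − L_z,max = (6√2 − 8)ℏ ≈ 0.4853ℏ.
|L| = ℏ√(8·9) = 6√2 ℏ ≈ 8.485ℏ.
cos θ_min = 8/√72, so θ_min ≈ 19.47°.

|L|−L_z,max ≈ 0.4853ℏ; |L| = 6√2 ℏ ≈ 8.485ℏ; θ_min ≈ 19.47°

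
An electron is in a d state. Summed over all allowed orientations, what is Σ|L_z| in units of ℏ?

Σ|L_z| = 6 ℏ

D corresponds to l = 2.
m_l ∈ {-2, -1, 0, 1, 2}.
Σ|m_l| = 2(1+2+…+2) = 6.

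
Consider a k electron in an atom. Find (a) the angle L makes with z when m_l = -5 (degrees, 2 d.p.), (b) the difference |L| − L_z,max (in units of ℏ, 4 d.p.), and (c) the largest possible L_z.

θ(m_l=-5) ≈ 131.92°; |L|−L_z,max ≈ 0.4833ℏ; L_z,max = 7ℏ

A k state has l = 7.
For m_l = -5: cos θ = -5/√56, θ ≈ 131.92°.
|L| − L_z,max = (2√14 − 7)ℏ ≈ 0.4833ℏ.
L_z,max = lℏ = 7ℏ.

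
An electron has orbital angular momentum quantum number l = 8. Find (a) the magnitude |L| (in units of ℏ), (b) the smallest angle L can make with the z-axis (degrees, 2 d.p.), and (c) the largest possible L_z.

|L| = 6√2 ℏ ≈ 8.485ℏ; θ_min ≈ 19.47°; L_z,max = 8ℏ

|L| = ℏ√(8·9) = 6√2 ℏ ≈ 8.485ℏ.
cos θ_min = 8/√72, so θ_min ≈ 19.47°.
L_z,max = lℏ = 8ℏ.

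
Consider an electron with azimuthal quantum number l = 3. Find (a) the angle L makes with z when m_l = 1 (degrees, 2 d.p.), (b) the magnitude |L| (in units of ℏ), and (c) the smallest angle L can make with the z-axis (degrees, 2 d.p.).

For m_l = 1: cos θ = 1/√12, θ ≈ 73.22°.
|L| = ℏ√(3·4) = 2√3 ℏ ≈ 3.464ℏ.
cos θ_min = 3/√12, so θ_min ≈ 30.00°.

θ(m_l=1) ≈ 73.22°; |L| = 2√3 ℏ ≈ 3.464ℏ; θ_min ≈ 30.00°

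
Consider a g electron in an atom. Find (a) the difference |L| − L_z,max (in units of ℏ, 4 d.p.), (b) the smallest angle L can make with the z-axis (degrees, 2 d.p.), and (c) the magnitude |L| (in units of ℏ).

|L|−L_z,max ≈ 0.4721ℏ; θ_min ≈ 26.57°; |L| = 2√5 ℏ ≈ 4.472ℏ

The letter g corresponds to l = 4.
|L| − L_z,max = (2√5 − 4)ℏ ≈ 0.4721ℏ.
cos θ_min = 4/√20, so θ_min ≈ 26.57°.
|L| = ℏ√(4·5) = 2√5 ℏ ≈ 4.472ℏ.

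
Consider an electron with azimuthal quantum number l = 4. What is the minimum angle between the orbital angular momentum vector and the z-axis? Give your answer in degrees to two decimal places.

|L|² = l(l+1)ℏ² = 20ℏ², so |L| = 2√5 ℏ.
The smallest angle corresponds to the largest L_z, i.e. m_l = l = 4, giving L_z = 4ℏ.
cos θ_min = 4/√20, so θ_min ≈ 26.57°.

θ_min ≈ 26.57°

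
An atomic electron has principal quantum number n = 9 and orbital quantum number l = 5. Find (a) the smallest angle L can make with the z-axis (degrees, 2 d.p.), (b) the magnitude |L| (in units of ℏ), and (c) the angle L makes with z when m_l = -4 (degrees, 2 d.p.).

θ_min ≈ 24.09°; |L| = √30 ℏ ≈ 5.477ℏ; θ(m_l=-4) ≈ 136.91°

cos θ_min = 5/√30, so θ_min ≈ 24.09°.
|L| = ℏ√(5·6) = √30 ℏ ≈ 5.477ℏ.
For m_l = -4: cos θ = -4/√30, θ ≈ 136.91°.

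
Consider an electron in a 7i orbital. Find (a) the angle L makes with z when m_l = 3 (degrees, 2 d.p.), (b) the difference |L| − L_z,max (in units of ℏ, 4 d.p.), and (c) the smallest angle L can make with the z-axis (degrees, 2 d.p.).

θ(m_l=3) ≈ 62.42°; |L|−L_z,max ≈ 0.4807ℏ; θ_min ≈ 22.21°

7i means n = 7, l = 6.
For m_l = 3: cos θ = 3/√42, θ ≈ 62.42°.
|L| − L_z,max = (√42 − 6)ℏ ≈ 0.4807ℏ.
cos θ_min = 6/√42, so θ_min ≈ 22.21°.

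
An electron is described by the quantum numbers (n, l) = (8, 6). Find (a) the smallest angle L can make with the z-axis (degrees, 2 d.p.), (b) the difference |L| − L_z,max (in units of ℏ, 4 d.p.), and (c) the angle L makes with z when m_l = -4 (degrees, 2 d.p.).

θ_min ≈ 22.21°; |L|−L_z,max ≈ 0.4807ℏ; θ(m_l=-4) ≈ 128.11°

cos θ_min = 6/√42, so θ_min ≈ 22.21°.
|L| − L_z,max = (√42 − 6)ℏ ≈ 0.4807ℏ.
For m_l = -4: cos θ = -4/√42, θ ≈ 128.11°.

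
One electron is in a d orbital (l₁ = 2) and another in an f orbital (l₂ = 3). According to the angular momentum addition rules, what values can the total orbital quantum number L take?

L = 1, 2, 3, 4, 5

The total orbital quantum number L ranges from |l₁ − l₂| to l₁ + l₂ in integer steps.
So L can be 1, 2, 3, 4, 5.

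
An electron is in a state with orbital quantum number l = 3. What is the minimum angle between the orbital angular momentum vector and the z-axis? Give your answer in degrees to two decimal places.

|L| = √(l(l+1)) ℏ = 2√3 ℏ.
The smallest angle corresponds to the largest L_z, i.e. m_l = l = 3, giving L_z = 3ℏ.
cos θ_min = 3/√12, so θ_min ≈ 30.00°.

θ_min ≈ 30.00°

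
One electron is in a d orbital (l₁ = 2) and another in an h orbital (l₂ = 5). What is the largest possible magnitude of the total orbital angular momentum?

L runs from |2 − 5| = 3 to 2 + 5 = 7.
L ∈ {3, 4, 5, 6, 7}.
The largest magnitude corresponds to L = 7: |L_tot| = ℏ√(7·8) = 2√14 ℏ.

|L_tot|_max = 2√14 ℏ ≈ 7.483ℏ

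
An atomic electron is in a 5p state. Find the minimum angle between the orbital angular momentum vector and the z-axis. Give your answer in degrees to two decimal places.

θ_min ≈ 45.00°

For 5p, l = 1.
|L| = ℏ√(l(l+1)) = √2 ℏ.
The smallest angle corresponds to the largest L_z, i.e. m_l = l = 1, giving L_z = 1ℏ.
cos θ_min = 1/√2, so θ_min ≈ 45.00°.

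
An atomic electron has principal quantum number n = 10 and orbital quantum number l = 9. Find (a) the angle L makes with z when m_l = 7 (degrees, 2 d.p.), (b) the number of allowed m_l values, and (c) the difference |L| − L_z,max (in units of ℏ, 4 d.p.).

θ(m_l=7) ≈ 42.45°; 19 values; |L|−L_z,max ≈ 0.4868ℏ

For m_l = 7: cos θ = 7/√90, θ ≈ 42.45°.
There are 2l+1 = 19 values of m_l.
|L| − L_z,max = (3√10 − 9)ℏ ≈ 0.4868ℏ.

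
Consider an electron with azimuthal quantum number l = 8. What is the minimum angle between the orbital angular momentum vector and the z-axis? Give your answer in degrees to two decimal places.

|L| = ℏ√(l(l+1)) = 6√2 ℏ.
The smallest angle corresponds to the largest L_z, i.e. m_l = l = 8, giving L_z = 8ℏ.
cos θ_min = 8/√72, so θ_min ≈ 19.47°.

θ_min ≈ 19.47°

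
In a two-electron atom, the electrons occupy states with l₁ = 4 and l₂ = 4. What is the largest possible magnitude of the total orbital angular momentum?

The total orbital quantum number L ranges from |l₁ − l₂| to l₁ + l₂ in integer steps.
L ∈ {0, 1, 2, 3, 4, 5, 6, 7, 8}.
The largest magnitude corresponds to L = 8: |L_tot| = ℏ√(8·9) = 6√2 ℏ.

|L_tot|_max = 6√2 ℏ ≈ 8.485ℏ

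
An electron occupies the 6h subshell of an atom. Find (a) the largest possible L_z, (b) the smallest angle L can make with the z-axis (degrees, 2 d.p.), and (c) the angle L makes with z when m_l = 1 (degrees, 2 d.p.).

6h means n = 6, l = 5.
L_z,max = lℏ = 5ℏ.
cos θ_min = 5/√30, so θ_min ≈ 24.09°.
For m_l = 1: cos θ = 1/√30, θ ≈ 79.48°.

L_z,max = 5ℏ; θ_min ≈ 24.09°; θ(m_l=1) ≈ 79.48°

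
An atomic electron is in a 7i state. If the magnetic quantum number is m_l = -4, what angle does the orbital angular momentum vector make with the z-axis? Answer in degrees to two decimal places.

θ ≈ 128.11°

The 7i subshell has l = 6.
|L| = ℏ√(l(l+1)) = √42 ℏ.
L_z = m_l ℏ = −4ℏ.
cos θ = L_z/|L| = -4/√42, so θ ≈ 128.11°.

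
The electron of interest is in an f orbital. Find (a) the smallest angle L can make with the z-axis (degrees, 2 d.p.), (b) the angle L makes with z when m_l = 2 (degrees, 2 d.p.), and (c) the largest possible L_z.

θ_min ≈ 30.00°; θ(m_l=2) ≈ 54.74°; L_z,max = 3ℏ

For an f orbital, l = 3.
cos θ_min = 3/√12, so θ_min ≈ 30.00°.
For m_l = 2: cos θ = 2/√12, θ ≈ 54.74°.
L_z,max = lℏ = 3ℏ.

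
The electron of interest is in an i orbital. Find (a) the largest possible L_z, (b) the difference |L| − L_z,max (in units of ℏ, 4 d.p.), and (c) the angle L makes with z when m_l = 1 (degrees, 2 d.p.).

An i state has l = 6.
L_z,max = lℏ = 6ℏ.
|L| − L_z,max = (√42 − 6)ℏ ≈ 0.4807ℏ.
For m_l = 1: cos θ = 1/√42, θ ≈ 81.12°.

L_z,max = 6ℏ; |L|−L_z,max ≈ 0.4807ℏ; θ(m_l=1) ≈ 81.12°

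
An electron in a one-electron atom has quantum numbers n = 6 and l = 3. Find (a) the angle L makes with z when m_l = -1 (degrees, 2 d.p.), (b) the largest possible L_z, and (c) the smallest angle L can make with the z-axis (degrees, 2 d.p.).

θ(m_l=-1) ≈ 106.78°; L_z,max = 3ℏ; θ_min ≈ 30.00°

For m_l = -1: cos θ = -1/√12, θ ≈ 106.78°.
L_z,max = lℏ = 3ℏ.
cos θ_min = 3/√12, so θ_min ≈ 30.00°.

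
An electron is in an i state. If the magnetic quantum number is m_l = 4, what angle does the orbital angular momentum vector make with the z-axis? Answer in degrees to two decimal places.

An i state has l = 6.
|L| = ℏ√(l(l+1)) = √42 ℏ.
L_z = m_l ℏ = 4ℏ.
cos θ = L_z/|L| = 4/√42, so θ ≈ 51.89°.

θ ≈ 51.89°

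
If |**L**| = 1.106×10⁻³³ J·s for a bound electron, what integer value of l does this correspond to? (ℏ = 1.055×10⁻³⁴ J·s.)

Dividing by ℏ: |L|/ℏ ≈ 10.483.
l(l+1) ≈ 10.483² ≈ 109.90, so l = 10.

l = 10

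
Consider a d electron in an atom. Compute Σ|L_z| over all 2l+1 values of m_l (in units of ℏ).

A d state has l = 2.
m_l ∈ {-2, -1, 0, 1, 2}.
Σ|m_l| = l(l+1) = 6.

Σ|L_z| = 6 ℏ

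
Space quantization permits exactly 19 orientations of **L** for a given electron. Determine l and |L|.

Since there are 2l+1 = 19 values of m_l, l = 9.
Then |L| = √(l(l+1)) ℏ = 3√10 ℏ.

l = 9, |L| = 3√10 ℏ ≈ 9.487ℏ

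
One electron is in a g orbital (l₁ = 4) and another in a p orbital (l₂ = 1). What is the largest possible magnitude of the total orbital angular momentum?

|L_tot|_max = √30 ℏ ≈ 5.477ℏ

L runs from |4 − 1| = 3 to 4 + 1 = 5.
Allowed values: L = 3, 4, 5.
The largest magnitude corresponds to L = 5: |L_tot| = ℏ√(5·6) = √30 ℏ.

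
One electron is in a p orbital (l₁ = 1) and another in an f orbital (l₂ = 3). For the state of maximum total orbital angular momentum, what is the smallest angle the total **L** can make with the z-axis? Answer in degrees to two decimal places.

Angular momentum addition gives L = |l₁ − l₂|, …, l₁ + l₂.
So L can be 2, 3, 4.
The maximum is L = 4, with |L_tot| = ℏ√(4·5) = 2√5 ℏ.
The minimum angle with z is arccos(4/√20) ≈ 26.57°.

θ_min ≈ 26.57°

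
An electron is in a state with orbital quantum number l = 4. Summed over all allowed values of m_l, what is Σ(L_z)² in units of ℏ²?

Σ(L_z)² = 60 ℏ²

m_l ∈ {-4, -3, -2, -1, 0, 1, 2, 3, 4}.
Σ m_l² = l(l+1)(2l+1)/3 = 4·5·9/3 = 60.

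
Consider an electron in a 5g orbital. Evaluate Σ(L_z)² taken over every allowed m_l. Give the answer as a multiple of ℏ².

Σ(L_z)² = 60 ℏ²

For 5g, l = 4.
m_l ∈ {-4, -3, -2, -1, 0, 1, 2, 3, 4}.
Summing m² from −4 to 4: Σ m_l² = 60.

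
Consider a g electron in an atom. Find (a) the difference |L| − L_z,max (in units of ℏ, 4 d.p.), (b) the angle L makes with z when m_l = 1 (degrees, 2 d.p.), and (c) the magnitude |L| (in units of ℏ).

For a g orbital, l = 4.
|L| − L_z,max = (2√5 − 4)ℏ ≈ 0.4721ℏ.
For m_l = 1: cos θ = 1/√20, θ ≈ 77.08°.
|L| = ℏ√(4·5) = 2√5 ℏ ≈ 4.472ℏ.

|L|−L_z,max ≈ 0.4721ℏ; θ(m_l=1) ≈ 77.08°; |L| = 2√5 ℏ ≈ 4.472ℏ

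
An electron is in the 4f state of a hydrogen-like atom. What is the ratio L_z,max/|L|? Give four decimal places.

4f means n = 4, l = 3.
|L| = 2√3 ℏ ≈ 3.4641ℏ, while L_z,max = lℏ = 3ℏ.
L_z,max/|L| = 3/√12 = 0.8660.

L_z,max/|L| = 0.8660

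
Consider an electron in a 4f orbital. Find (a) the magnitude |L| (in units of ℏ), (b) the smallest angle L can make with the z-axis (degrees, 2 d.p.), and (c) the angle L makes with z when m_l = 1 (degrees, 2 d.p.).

The 4f subshell has l = 3.
|L| = ℏ√(3·4) = 2√3 ℏ ≈ 3.464ℏ.
cos θ_min = 3/√12, so θ_min ≈ 30.00°.
For m_l = 1: cos θ = 1/√12, θ ≈ 73.22°.

|L| = 2√3 ℏ ≈ 3.464ℏ; θ_min ≈ 30.00°; θ(m_l=1) ≈ 73.22°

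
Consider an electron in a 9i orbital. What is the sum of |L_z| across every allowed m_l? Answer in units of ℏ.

9i means n = 9, l = 6.
The allowed m_l values are -6, -5, -4, -3, -2, -1, 0, 1, 2, 3, 4, 5, 6.
Σ|m_l| = l(l+1) = 42.

Σ|L_z| = 42 ℏ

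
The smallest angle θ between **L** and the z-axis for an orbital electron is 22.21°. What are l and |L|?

l = 6, |L| = √42 ℏ ≈ 6.481ℏ

At minimum angle, m_l = l, so cos θ = l/√(l(l+1)); cos²θ = l/(l+1) = 0.8571.
l = cos²θ/sin²θ ≈ 6.
Then |L| = ℏ√(6·7) = √42 ℏ.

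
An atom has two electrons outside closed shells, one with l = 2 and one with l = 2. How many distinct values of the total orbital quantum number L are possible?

The total orbital quantum number L ranges from |l₁ − l₂| to l₁ + l₂ in integer steps.
So L can be 0, 1, 2, 3, 4.
That is 5 values.

5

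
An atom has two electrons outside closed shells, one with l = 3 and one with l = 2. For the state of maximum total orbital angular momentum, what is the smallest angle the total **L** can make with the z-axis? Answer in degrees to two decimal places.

θ_min ≈ 24.09°

By the triangle rule, |l₁ − l₂| ≤ L ≤ l₁ + l₂.
So L can be 1, 2, 3, 4, 5.
The maximum is L = 5, with |L_tot| = ℏ√(5·6) = √30 ℏ.
The minimum angle with z is arccos(5/√30) ≈ 24.09°.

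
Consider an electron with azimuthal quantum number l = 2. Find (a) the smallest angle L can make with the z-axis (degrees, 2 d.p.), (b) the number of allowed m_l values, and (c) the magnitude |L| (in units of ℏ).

cos θ_min = 2/√6, so θ_min ≈ 35.26°.
There are 2l+1 = 5 values of m_l.
|L| = ℏ√(2·3) = √6 ℏ ≈ 2.449ℏ.

θ_min ≈ 35.26°; 5 values; |L| = √6 ℏ ≈ 2.449ℏ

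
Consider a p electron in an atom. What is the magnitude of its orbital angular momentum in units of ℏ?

The letter p corresponds to l = 1.
|L| = ℏ√(l(l+1)) = ℏ√(1·2) = √2 ℏ

|L| = √2 ℏ ≈ 1.414ℏ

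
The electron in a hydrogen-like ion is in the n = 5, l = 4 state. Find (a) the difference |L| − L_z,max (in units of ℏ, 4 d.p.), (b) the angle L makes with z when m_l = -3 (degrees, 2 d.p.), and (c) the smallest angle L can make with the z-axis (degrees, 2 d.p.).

|L| − L_z,max = (2√5 − 4)ℏ ≈ 0.4721ℏ.
For m_l = -3: cos θ = -3/√20, θ ≈ 132.13°.
cos θ_min = 4/√20, so θ_min ≈ 26.57°.

|L|−L_z,max ≈ 0.4721ℏ; θ(m_l=-3) ≈ 132.13°; θ_min ≈ 26.57°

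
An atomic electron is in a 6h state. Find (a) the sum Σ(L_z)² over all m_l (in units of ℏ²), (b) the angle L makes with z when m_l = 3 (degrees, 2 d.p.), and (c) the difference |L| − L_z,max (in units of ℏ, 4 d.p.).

The 6h subshell has l = 5.
Σ m_l² = 110, so Σ(L_z)² = 110 ℏ².
For m_l = 3: cos θ = 3/√30, θ ≈ 56.79°.
|L| − L_z,max = (√30 − 5)ℏ ≈ 0.4772ℏ.

Σ(L_z)² = 110 ℏ²; θ(m_l=3) ≈ 56.79°; |L|−L_z,max ≈ 0.4772ℏ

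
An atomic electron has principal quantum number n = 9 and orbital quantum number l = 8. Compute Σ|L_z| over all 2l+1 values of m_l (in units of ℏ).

Σ|L_z| = 72 ℏ

The allowed m_l values are -8, -7, -6, -5, -4, -3, -2, -1, 0, 1, 2, 3, 4, 5, 6, 7, 8.
Σ|m_l| = l(l+1) = 72.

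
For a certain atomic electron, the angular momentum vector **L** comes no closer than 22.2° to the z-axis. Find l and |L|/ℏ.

l = 6, |L| = √42 ℏ ≈ 6.481ℏ

cos θ_min = l/√(l(l+1)) = √(l/(l+1)), so l/(l+1) = cos²(22.2°) = 0.8572.
Thus l = 0.8572/(1 − 0.8572) ≈ 6.
Then |L| = ℏ√(6·7) = √42 ℏ.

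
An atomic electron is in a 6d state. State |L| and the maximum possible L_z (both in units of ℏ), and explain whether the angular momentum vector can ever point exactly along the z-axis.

No: L_z,max = 2ℏ < |L| = √6 ℏ ≈ 2.449ℏ

6d means n = 6, l = 2.
|L| = √6 ℏ ≈ 2.4495ℏ, while L_z,max = lℏ = 2ℏ.
Since |L| > L_z,max, the vector can never point exactly along z; the closest it comes is θ_min = arccos(2/√6) ≈ 35.3°.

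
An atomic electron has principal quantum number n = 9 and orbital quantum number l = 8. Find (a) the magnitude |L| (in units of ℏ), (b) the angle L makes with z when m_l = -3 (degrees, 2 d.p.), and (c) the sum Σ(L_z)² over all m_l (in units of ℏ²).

|L| = ℏ√(8·9) = 6√2 ℏ ≈ 8.485ℏ.
For m_l = -3: cos θ = -3/√72, θ ≈ 110.70°.
Σ m_l² = 408, so Σ(L_z)² = 408 ℏ².

|L| = 6√2 ℏ ≈ 8.485ℏ; θ(m_l=-3) ≈ 110.70°; Σ(L_z)² = 408 ℏ²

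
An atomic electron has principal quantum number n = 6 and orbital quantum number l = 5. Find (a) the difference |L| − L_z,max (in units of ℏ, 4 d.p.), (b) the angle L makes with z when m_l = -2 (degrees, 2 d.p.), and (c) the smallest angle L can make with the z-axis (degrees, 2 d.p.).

|L| − L_z,max = (√30 − 5)ℏ ≈ 0.4772ℏ.
For m_l = -2: cos θ = -2/√30, θ ≈ 111.42°.
cos θ_min = 5/√30, so θ_min ≈ 24.09°.

|L|−L_z,max ≈ 0.4772ℏ; θ(m_l=-2) ≈ 111.42°; θ_min ≈ 24.09°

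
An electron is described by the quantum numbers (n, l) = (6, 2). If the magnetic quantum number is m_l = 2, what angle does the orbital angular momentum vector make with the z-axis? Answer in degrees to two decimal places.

θ ≈ 35.26°

|L| = ℏ√(l(l+1)) = √6 ℏ.
L_z = m_l ℏ = 2ℏ.
cos θ = L_z/|L| = 2/√6, so θ ≈ 35.26°.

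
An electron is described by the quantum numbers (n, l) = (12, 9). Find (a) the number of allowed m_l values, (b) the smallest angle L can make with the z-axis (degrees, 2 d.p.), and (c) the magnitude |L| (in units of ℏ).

There are 2l+1 = 19 values of m_l.
cos θ_min = 9/√90, so θ_min ≈ 18.43°.
|L| = ℏ√(9·10) = 3√10 ℏ ≈ 9.487ℏ.

19 values; θ_min ≈ 18.43°; |L| = 3√10 ℏ ≈ 9.487ℏ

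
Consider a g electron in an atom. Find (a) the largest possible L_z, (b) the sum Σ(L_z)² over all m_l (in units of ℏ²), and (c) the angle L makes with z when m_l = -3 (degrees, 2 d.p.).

For a g orbital, l = 4.
L_z,max = lℏ = 4ℏ.
Σ m_l² = 60, so Σ(L_z)² = 60 ℏ².
For m_l = -3: cos θ = -3/√20, θ ≈ 132.13°.

L_z,max = 4ℏ; Σ(L_z)² = 60 ℏ²; θ(m_l=-3) ≈ 132.13°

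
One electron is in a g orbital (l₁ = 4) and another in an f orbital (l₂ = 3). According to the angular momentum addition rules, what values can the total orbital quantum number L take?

L = 1, 2, 3, 4, 5, 6, 7

L runs from |4 − 3| = 1 to 4 + 3 = 7.
So L can be 1, 2, 3, 4, 5, 6, 7.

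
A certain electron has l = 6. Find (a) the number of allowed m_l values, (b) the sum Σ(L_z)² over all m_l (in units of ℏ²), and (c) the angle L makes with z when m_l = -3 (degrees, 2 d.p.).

13 values; Σ(L_z)² = 182 ℏ²; θ(m_l=-3) ≈ 117.58°

There are 2l+1 = 13 values of m_l.
Σ m_l² = 182, so Σ(L_z)² = 182 ℏ².
For m_l = -3: cos θ = -3/√42, θ ≈ 117.58°.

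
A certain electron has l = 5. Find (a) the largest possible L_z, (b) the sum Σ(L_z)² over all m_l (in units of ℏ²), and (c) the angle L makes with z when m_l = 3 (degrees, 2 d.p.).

L_z,max = lℏ = 5ℏ.
Σ m_l² = 110, so Σ(L_z)² = 110 ℏ².
For m_l = 3: cos θ = 3/√30, θ ≈ 56.79°.

L_z,max = 5ℏ; Σ(L_z)² = 110 ℏ²; θ(m_l=3) ≈ 56.79°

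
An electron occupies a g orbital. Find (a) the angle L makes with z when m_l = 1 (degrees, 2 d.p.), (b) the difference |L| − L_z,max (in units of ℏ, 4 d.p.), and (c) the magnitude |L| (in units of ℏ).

A g state has l = 4.
For m_l = 1: cos θ = 1/√20, θ ≈ 77.08°.
|L| − L_z,max = (2√5 − 4)ℏ ≈ 0.4721ℏ.
|L| = ℏ√(4·5) = 2√5 ℏ ≈ 4.472ℏ.

θ(m_l=1) ≈ 77.08°; |L|−L_z,max ≈ 0.4721ℏ; |L| = 2√5 ℏ ≈ 4.472ℏ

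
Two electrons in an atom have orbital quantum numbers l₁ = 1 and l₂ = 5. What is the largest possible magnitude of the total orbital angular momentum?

The total orbital quantum number L ranges from |l₁ − l₂| to l₁ + l₂ in integer steps.
L ∈ {4, 5, 6}.
The largest magnitude corresponds to L = 6: |L_tot| = ℏ√(6·7) = √42 ℏ.

|L_tot|_max = √42 ℏ ≈ 6.481ℏ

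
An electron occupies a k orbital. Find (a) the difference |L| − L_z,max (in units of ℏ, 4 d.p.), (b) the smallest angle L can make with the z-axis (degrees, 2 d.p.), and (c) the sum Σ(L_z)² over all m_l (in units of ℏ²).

A k state has l = 7.
|L| − L_z,max = (2√14 − 7)ℏ ≈ 0.4833ℏ.
cos θ_min = 7/√56, so θ_min ≈ 20.70°.
Σ m_l² = 280, so Σ(L_z)² = 280 ℏ².

|L|−L_z,max ≈ 0.4833ℏ; θ_min ≈ 20.70°; Σ(L_z)² = 280 ℏ²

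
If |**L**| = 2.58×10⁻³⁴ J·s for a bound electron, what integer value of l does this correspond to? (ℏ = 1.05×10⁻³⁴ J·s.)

l = 2

In units of ℏ, |L| ≈ 2.457.
l(l+1) ≈ 2.457² ≈ 6.04, so l = 2.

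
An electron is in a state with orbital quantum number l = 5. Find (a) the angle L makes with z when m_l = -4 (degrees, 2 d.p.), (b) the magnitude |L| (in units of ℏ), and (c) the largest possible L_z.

θ(m_l=-4) ≈ 136.91°; |L| = √30 ℏ ≈ 5.477ℏ; L_z,max = 5ℏ

For m_l = -4: cos θ = -4/√30, θ ≈ 136.91°.
|L| = ℏ√(5·6) = √30 ℏ ≈ 5.477ℏ.
L_z,max = lℏ = 5ℏ.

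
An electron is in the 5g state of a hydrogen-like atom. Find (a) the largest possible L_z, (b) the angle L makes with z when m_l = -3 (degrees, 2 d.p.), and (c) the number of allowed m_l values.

L_z,max = 4ℏ; θ(m_l=-3) ≈ 132.13°; 9 values

5g means n = 5, l = 4.
L_z,max = lℏ = 4ℏ.
For m_l = -3: cos θ = -3/√20, θ ≈ 132.13°.
There are 2l+1 = 9 values of m_l.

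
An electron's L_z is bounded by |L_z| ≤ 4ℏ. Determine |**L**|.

|L| = 2√5 ℏ ≈ 4.472ℏ

The maximum L_z equals lℏ, giving l = 4.
|L| = ℏ√(l(l+1)) = 2√5 ℏ.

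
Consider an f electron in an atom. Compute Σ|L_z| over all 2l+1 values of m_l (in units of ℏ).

Σ|L_z| = 12 ℏ

An f state has l = 3.
m_l ∈ {-3, -2, -1, 0, 1, 2, 3}.
Σ|m_l| = 2·3(3+1)/2 = 12.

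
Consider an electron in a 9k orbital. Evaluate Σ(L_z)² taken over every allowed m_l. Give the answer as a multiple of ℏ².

Σ(L_z)² = 280 ℏ²

For 9k, l = 7.
The allowed m_l values are -7, -6, -5, -4, -3, -2, -1, 0, 1, 2, 3, 4, 5, 6, 7.
Σ m_l² = 2·(1 + 4 + 9 + 16 + 25 + 36 + 49) = 280.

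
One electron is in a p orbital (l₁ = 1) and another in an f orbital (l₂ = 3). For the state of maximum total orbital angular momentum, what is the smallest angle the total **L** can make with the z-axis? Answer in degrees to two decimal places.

θ_min ≈ 26.57°

By the triangle rule, |l₁ − l₂| ≤ L ≤ l₁ + l₂.
Allowed values: L = 2, 3, 4.
The maximum is L = 4, with |L_tot| = ℏ√(4·5) = 2√5 ℏ.
The minimum angle with z is arccos(4/√20) ≈ 26.57°.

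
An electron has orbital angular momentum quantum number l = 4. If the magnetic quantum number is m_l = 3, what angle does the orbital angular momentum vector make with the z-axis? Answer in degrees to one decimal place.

|L| = √(l(l+1)) ℏ = 2√5 ℏ.
L_z = m_l ℏ = 3ℏ.
cos θ = L_z/|L| = 3/√20, so θ ≈ 47.9°.

θ ≈ 47.9°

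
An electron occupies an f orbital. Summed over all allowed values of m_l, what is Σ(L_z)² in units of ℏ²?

For an f orbital, l = 3.
m_l ∈ {-3, -2, -1, 0, 1, 2, 3}.
Σ m_l² = 2·(1 + 4 + 9) = 28.

Σ(L_z)² = 28 ℏ²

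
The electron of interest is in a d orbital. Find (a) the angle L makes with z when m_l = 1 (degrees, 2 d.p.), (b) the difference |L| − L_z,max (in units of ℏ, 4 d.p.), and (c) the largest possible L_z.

A d state has l = 2.
For m_l = 1: cos θ = 1/√6, θ ≈ 65.91°.
|L| − L_z,max = (√6 − 2)ℏ ≈ 0.4495ℏ.
L_z,max = lℏ = 2ℏ.

θ(m_l=1) ≈ 65.91°; |L|−L_z,max ≈ 0.4495ℏ; L_z,max = 2ℏ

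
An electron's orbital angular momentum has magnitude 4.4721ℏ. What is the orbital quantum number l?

|L| = ℏ√(l(l+1)), so l(l+1) = 20.
Solving: l = 4.

l = 4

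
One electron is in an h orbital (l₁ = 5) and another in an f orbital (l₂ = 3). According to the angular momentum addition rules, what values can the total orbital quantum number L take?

The total orbital quantum number L ranges from |l₁ − l₂| to l₁ + l₂ in integer steps.
So L can be 2, 3, 4, 5, 6, 7, 8.

L = 2, 3, 4, 5, 6, 7, 8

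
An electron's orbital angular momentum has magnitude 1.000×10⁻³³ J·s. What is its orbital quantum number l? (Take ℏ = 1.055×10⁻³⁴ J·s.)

l = 9

In units of ℏ, |L| ≈ 9.479.
l(l+1) ≈ 9.479² ≈ 89.85, so l = 9.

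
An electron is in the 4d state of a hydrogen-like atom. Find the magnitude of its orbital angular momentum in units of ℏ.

|L| = √6 ℏ ≈ 2.449ℏ

The 4d subshell has l = 2.
|L| = ℏ√(l(l+1)) = ℏ√(2·3) = √6 ℏ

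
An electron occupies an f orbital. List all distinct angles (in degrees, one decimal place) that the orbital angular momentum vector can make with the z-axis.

The letter f corresponds to l = 3.
|L| = √(l(l+1)) ℏ = 2√3 ℏ.
cos θ = m_l/√12 for each m_l ∈ {-3, -2, -1, 0, 1, 2, 3}.

θ ∈ {30.0°, 54.7°, 73.2°, 90.0°, 106.8°, 125.3°, 150.0°}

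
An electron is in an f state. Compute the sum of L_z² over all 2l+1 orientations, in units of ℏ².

F corresponds to l = 3.
The allowed m_l values are -3, -2, -1, 0, 1, 2, 3.
Σ m_l² = l(l+1)(2l+1)/3 = 3·4·7/3 = 28.

Σ(L_z)² = 28 ℏ²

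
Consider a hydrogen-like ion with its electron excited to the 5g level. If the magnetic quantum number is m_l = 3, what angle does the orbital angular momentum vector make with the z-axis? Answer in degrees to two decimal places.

θ ≈ 47.87°

The 5g level has l = 4.
|L| = ℏ√(l(l+1)) = 2√5 ℏ.
L_z = m_l ℏ = 3ℏ.
cos θ = L_z/|L| = 3/√20, so θ ≈ 47.87°.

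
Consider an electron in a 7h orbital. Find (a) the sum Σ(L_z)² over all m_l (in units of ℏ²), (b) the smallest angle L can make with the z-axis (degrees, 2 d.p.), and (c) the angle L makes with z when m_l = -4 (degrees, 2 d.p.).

Σ(L_z)² = 110 ℏ²; θ_min ≈ 24.09°; θ(m_l=-4) ≈ 136.91°

For 7h, l = 5.
Σ m_l² = 110, so Σ(L_z)² = 110 ℏ².
cos θ_min = 5/√30, so θ_min ≈ 24.09°.
For m_l = -4: cos θ = -4/√30, θ ≈ 136.91°.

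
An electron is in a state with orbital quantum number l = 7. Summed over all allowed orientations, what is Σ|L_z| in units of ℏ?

m_l runs from −7 to 7, i.e. {-7, -6, -5, -4, -3, -2, -1, 0, 1, 2, 3, 4, 5, 6, 7}.
Σ|m_l| = l(l+1) = 56.

Σ|L_z| = 56 ℏ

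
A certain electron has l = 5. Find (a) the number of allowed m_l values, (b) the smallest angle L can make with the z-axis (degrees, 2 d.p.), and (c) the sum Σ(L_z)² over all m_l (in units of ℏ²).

11 values; θ_min ≈ 24.09°; Σ(L_z)² = 110 ℏ²

There are 2l+1 = 11 values of m_l.
cos θ_min = 5/√30, so θ_min ≈ 24.09°.
Σ m_l² = 110, so Σ(L_z)² = 110 ℏ².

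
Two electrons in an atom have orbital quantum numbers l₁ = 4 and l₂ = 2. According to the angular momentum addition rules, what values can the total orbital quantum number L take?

The total orbital quantum number L ranges from |l₁ − l₂| to l₁ + l₂ in integer steps.
So L can be 2, 3, 4, 5, 6.

L = 2, 3, 4, 5, 6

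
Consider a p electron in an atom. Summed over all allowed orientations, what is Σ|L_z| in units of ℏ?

Σ|L_z| = 2 ℏ

A p state has l = 1.
The allowed m_l values are -1, 0, 1.
Σ|m_l| = 2·1(1+1)/2 = 2.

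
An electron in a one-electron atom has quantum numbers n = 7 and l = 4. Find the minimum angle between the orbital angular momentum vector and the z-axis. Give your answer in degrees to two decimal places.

|L| = √(l(l+1)) ℏ = 2√5 ℏ.
The smallest angle corresponds to the largest L_z, i.e. m_l = l = 4, giving L_z = 4ℏ.
cos θ_min = 4/√20, so θ_min ≈ 26.57°.

θ_min ≈ 26.57°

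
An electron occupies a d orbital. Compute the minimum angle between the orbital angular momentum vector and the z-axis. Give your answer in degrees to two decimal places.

θ_min ≈ 35.26°

For a d orbital, l = 2.
|L|² = l(l+1)ℏ² = 6ℏ², so |L| = √6 ℏ.
The smallest angle corresponds to the largest L_z, i.e. m_l = l = 2, giving L_z = 2ℏ.
cos θ_min = 2/√6, so θ_min ≈ 35.26°.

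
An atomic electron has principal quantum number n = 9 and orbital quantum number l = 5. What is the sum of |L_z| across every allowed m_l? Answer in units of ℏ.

m_l ∈ {-5, -4, -3, -2, -1, 0, 1, 2, 3, 4, 5}.
Σ|m_l| = 2(1+2+…+5) = 30.

Σ|L_z| = 30 ℏ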